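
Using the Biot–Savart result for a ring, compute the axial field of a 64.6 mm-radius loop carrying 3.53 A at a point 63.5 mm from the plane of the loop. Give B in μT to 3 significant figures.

On the axis of a circular loop, B = μ₀IR² / [2(R²+z²)^(3/2)].
R² + z² = (0.0646)² + (0.0635)² = 0.008205 m², and (R²+z²)^(3/2) = 7.43×10⁻⁴ m³.
B = (4π×10⁻⁷ × 3.53 × 0.004173) / (2 × 7.43×10⁻⁴) = 1.25×10⁻⁵ T.

B ≈ 12.5 μT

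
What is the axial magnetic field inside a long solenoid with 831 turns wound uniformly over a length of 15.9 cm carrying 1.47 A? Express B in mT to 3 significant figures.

Inside a long solenoid, B = μ₀nI with n = 5226 turns/m.
B = 4π×10⁻⁷ × 5226 × 1.47 = 9.65×10⁻³ T.

B ≈ 9.65 mT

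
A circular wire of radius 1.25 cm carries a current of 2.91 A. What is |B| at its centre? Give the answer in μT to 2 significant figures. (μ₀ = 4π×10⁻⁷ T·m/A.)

B ≈ 150 μT

At the centre of a circular loop the Biot–Savart law gives B = μ₀I/(2R).
B = (4π×10⁻⁷ × 2.91) / (2 × 0.0125) = 1.46×10⁻⁴ T.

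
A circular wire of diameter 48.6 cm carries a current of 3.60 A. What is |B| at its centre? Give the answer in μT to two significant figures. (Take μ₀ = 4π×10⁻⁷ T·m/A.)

B ≈ 9.3 μT

At the centre of a circular loop the Biot–Savart law gives B = μ₀I/(2R) (so R = 0.243 m).
B = (4π×10⁻⁷ × 3.60) / (2 × 0.243) = 9.31×10⁻⁶ T.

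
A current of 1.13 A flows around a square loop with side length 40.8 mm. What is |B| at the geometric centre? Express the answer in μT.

B ≈ 31.3 μT

Each side is a finite straight segment at perpendicular distance d = a/(2 tan(π/4)) = 0.0204 m from the centre, with end-angles ±π/4.
One side contributes B₁ = (μ₀I/4πd)·2 sin(π/4) = 7.83×10⁻⁶ T.
All 4 sides add in the same direction: B = 4 × 7.83×10⁻⁶ = 3.13×10⁻⁵ T.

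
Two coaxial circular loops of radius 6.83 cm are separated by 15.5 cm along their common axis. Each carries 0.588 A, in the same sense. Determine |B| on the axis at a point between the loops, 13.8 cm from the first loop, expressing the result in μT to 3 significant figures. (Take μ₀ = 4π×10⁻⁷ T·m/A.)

B ≈ 5.41 μT

Each loop contributes B = μ₀IR²/[2(R²+z²)^(3/2)] on the axis, with z measured from that loop.
Loop 1 (z = 0.138 m): B₁ = 4.72×10⁻⁷ T. Loop 2 (z = 0.017 m): B₂ = 4.94×10⁻⁶ T.
The fields add: B = B₁ + B₂ = 5.41×10⁻⁶ T.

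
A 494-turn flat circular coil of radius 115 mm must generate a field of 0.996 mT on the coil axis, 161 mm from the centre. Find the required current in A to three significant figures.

I ≈ 1.88 A

For an N-turn coil, B = Nμ₀IR²/[2(R²+z²)^(3/2)] with R = 0.115 m, z = 0.161 m, so I = 2B(R²+z²)^(3/2)/(Nμ₀R²) = 2 × 9.96×10⁻⁴ × 7.75×10⁻³ / (494 × 4π×10⁻⁷ × 0.01323) = 1.88 A.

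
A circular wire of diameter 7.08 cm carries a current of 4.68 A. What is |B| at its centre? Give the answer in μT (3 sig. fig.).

B ≈ 83.1 μT

At the centre of a circular loop the Biot–Savart law gives B = μ₀I/(2R) (so R = 0.0354 m).
B = (4π×10⁻⁷ × 4.68) / (2 × 0.0354) = 8.31×10⁻⁵ T.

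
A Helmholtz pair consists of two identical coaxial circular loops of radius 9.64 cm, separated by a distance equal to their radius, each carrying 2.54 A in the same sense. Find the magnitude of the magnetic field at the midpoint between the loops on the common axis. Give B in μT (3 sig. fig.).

B ≈ 23.7 μT

Each loop contributes B = μ₀IR²/[2(R²+z²)^(3/2)] on the axis, with z measured from that loop.
Loop 1 (z = 0.0482 m): B₁ = 1.18×10⁻⁵ T. Loop 2 (z = 0.0482 m): B₂ = 1.18×10⁻⁵ T.
The fields add: B = B₁ + B₂ = 2.37×10⁻⁵ T.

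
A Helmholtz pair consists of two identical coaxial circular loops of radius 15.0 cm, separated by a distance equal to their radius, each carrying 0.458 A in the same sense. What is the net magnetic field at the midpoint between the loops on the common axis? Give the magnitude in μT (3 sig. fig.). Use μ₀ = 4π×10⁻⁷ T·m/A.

Each loop contributes B = μ₀IR²/[2(R²+z²)^(3/2)] on the axis, with z measured from that loop.
Loop 1 (z = 0.075 m): B₁ = 1.37×10⁻⁶ T. Loop 2 (z = 0.075 m): B₂ = 1.37×10⁻⁶ T.
The fields add: B = B₁ + B₂ = 2.75×10⁻⁶ T.

B ≈ 2.75 μT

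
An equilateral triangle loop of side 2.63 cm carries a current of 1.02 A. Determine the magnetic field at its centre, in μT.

Each side is a finite straight segment at perpendicular distance d = a/(2 tan(π/3)) = 0.007592 m from the centre, with end-angles ±π/3.
One side contributes B₁ = (μ₀I/4πd)·2 sin(π/3) = 2.33×10⁻⁵ T.
All 3 sides add in the same direction: B = 3 × 2.33×10⁻⁵ = 6.98×10⁻⁵ T.

B ≈ 69.8 μT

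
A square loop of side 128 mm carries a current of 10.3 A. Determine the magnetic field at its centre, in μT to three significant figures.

Each side is a finite straight segment at perpendicular distance d = a/(2 tan(π/4)) = 0.064 m from the centre, with end-angles ±π/4.
One side contributes B₁ = (μ₀I/4πd)·2 sin(π/4) = 2.28×10⁻⁵ T.
All 4 sides add in the same direction: B = 4 × 2.28×10⁻⁵ = 9.10×10⁻⁵ T.

B ≈ 91.0 μT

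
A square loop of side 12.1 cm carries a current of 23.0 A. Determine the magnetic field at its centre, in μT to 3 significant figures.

Each side is a finite straight segment at perpendicular distance d = a/(2 tan(π/4)) = 0.0605 m from the centre, with end-angles ±π/4.
One side contributes B₁ = (μ₀I/4πd)·2 sin(π/4) = 5.38×10⁻⁵ T.
All 4 sides add in the same direction: B = 4 × 5.38×10⁻⁵ = 2.15×10⁻⁴ T.

B ≈ 215 μT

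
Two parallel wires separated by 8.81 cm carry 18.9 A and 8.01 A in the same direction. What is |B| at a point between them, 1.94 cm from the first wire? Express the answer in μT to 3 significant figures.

Each long wire gives B = μ₀I/(2πd). Distances are d₁ = 0.0194 m and d₂ = 0.0687 m.
B₁ = 1.95×10⁻⁴ T, B₂ = 2.33×10⁻⁵ T.
Between parallel currents the two contributions point in opposite directions, so they subtract. B = |B₁ − B₂| = |1.95×10⁻⁴ − 2.33×10⁻⁵| = 1.72×10⁻⁴ T.

B ≈ 172 μT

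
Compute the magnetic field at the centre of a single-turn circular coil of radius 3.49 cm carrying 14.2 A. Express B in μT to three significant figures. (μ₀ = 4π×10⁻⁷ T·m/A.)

At the centre of a circular loop the Biot–Savart law gives B = μ₀I/(2R).
B = (4π×10⁻⁷ × 14.2) / (2 × 0.0349) = 2.56×10⁻⁴ T.

B ≈ 256 μT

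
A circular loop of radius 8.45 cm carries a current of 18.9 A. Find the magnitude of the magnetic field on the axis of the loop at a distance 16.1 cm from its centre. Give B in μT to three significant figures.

On the axis of a circular loop, B = μ₀IR² / [2(R²+z²)^(3/2)].
R² + z² = (0.0845)² + (0.161)² = 0.03306 m², and (R²+z²)^(3/2) = 6.01×10⁻³ m³.
B = (4π×10⁻⁷ × 18.9 × 0.00714) / (2 × 6.01×10⁻³) = 1.41×10⁻⁵ T.

B ≈ 14.1 μT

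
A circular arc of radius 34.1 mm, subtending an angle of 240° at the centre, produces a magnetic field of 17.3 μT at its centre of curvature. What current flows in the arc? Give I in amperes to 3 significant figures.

I ≈ 1.41 A

For a circular arc, B = μ₀Iφ/(4πR) with φ in radians; here φ = 4.189 rad.
So I = 4πRB/(μ₀φ) = 4π × 0.0341 × 1.73×10⁻⁵ / (4π×10⁻⁷ × 4.189) = 1.41 A.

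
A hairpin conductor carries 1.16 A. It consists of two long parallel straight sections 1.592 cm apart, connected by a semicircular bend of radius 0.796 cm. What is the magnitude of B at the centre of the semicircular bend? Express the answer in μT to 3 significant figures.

The semicircular arc contributes B_arc = μ₀I·π/(4πR) = μ₀I/(4R) = 4.58×10⁻⁵ T.
Each semi-infinite lead is at perpendicular distance R = 0.00796 m from the centre, with the perpendicular foot at its near end, so it contributes μ₀I/(4πR); both point the same way, together 2.91×10⁻⁵ T.
Arc and leads all point the same direction: B = 4.58×10⁻⁵ + 2.91×10⁻⁵ = 7.49×10⁻⁵ T.

B ≈ 74.9 μT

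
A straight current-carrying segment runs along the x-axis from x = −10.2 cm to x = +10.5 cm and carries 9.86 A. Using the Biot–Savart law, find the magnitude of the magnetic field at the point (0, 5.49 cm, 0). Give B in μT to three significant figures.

For a finite straight segment, B = (μ₀I/4πd)(sinθ₁ + sinθ₂), where θ₁, θ₂ are the angles from the perpendicular to each end.
The perpendicular distance is d = 0.0549 m; the end-offsets along the wire are a = 0.102 m and b = 0.105 m.
sinθ₁ = 0.102/√(0.102²+0.0549²) = 0.8806; sinθ₂ = 0.105/√(0.105²+0.0549²) = 0.8862.
B = (4π×10⁻⁷ × 9.86) / (4π × 0.0549) × (0.8806 + 0.8862) = 3.17×10⁻⁵ T.

B ≈ 31.7 μT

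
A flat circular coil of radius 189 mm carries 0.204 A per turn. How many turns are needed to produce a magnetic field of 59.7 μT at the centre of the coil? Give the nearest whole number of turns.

N = 88

For an N-turn coil, B = Nμ₀I/(2R). A single turn gives B₁ = 6.78×10⁻⁷ T with R = 0.189 m.
N = B/B₁ = 5.97×10⁻⁵ / 6.78×10⁻⁷ = 88.03.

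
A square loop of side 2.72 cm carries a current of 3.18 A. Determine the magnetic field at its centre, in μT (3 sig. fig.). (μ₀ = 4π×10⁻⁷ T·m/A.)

Each side is a finite straight segment at perpendicular distance d = a/(2 tan(π/4)) = 0.0136 m from the centre, with end-angles ±π/4.
One side contributes B₁ = (μ₀I/4πd)·2 sin(π/4) = 3.31×10⁻⁵ T.
All 4 sides add in the same direction: B = 4 × 3.31×10⁻⁵ = 1.32×10⁻⁴ T.

B ≈ 132 μT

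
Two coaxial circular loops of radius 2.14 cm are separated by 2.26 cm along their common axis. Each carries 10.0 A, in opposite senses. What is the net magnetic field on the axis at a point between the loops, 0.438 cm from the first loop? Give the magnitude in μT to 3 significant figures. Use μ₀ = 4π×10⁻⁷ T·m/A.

Each loop contributes B = μ₀IR²/[2(R²+z²)^(3/2)] on the axis, with z measured from that loop.
Loop 1 (z = 0.00438 m): B₁ = 2.76×10⁻⁴ T. Loop 2 (z = 0.01822 m): B₂ = 1.30×10⁻⁴ T.
The fields oppose: B = |B₁ − B₂| = 1.46×10⁻⁴ T.

B ≈ 146 μT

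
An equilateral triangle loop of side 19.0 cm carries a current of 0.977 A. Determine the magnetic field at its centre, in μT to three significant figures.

Each side is a finite straight segment at perpendicular distance d = a/(2 tan(π/3)) = 0.05485 m from the centre, with end-angles ±π/3.
One side contributes B₁ = (μ₀I/4πd)·2 sin(π/3) = 3.09×10⁻⁶ T.
All 3 sides add in the same direction: B = 3 × 3.09×10⁻⁶ = 9.26×10⁻⁶ T.

B ≈ 9.26 μT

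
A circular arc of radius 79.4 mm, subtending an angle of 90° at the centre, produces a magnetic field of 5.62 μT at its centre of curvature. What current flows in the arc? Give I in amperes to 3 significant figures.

For a circular arc, B = μ₀Iφ/(4πR) with φ in radians; here φ = 1.571 rad.
So I = 4πRB/(μ₀φ) = 4π × 0.0794 × 5.62×10⁻⁶ / (4π×10⁻⁷ × 1.571) = 2.84 A.

I ≈ 2.84 A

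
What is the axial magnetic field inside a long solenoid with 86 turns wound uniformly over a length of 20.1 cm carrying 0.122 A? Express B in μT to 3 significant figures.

Inside a long solenoid, B = μ₀nI with n = 427.9 turns/m.
B = 4π×10⁻⁷ × 427.9 × 0.122 = 6.56×10⁻⁵ T.

B ≈ 65.6 μT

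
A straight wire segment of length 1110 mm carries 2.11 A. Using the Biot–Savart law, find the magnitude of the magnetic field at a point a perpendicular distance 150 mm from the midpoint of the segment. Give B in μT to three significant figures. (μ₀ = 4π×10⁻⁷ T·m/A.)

B ≈ 2.72 μT

For a finite straight segment, B = (μ₀I/4πd)(sinθ₁ + sinθ₂), where θ₁, θ₂ are the angles from the perpendicular to each end.
The perpendicular from the point meets the wire at its midpoint, so each end is L/2 = 0.555 m away along the wire.
sinθ₁ = 0.555/√(0.555²+0.15²) = 0.9654; sinθ₂ = 0.555/√(0.555²+0.15²) = 0.9654.
B = (4π×10⁻⁷ × 2.11) / (4π × 0.15) × (0.9654 + 0.9654) = 2.72×10⁻⁶ T.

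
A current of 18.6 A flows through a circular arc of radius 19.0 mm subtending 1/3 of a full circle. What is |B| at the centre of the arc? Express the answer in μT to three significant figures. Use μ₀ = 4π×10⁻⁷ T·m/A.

The Biot–Savart field of a circular arc at its centre is B = μ₀Iφ/(4πR), with φ = 2.094 rad.
B = (4π×10⁻⁷ × 18.6 × 2.094) / (4π × 0.019) = 2.05×10⁻⁴ T.

B ≈ 205 μT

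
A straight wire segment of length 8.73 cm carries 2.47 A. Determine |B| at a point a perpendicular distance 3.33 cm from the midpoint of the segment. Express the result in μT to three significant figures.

For a finite straight segment, B = (μ₀I/4πd)(sinθ₁ + sinθ₂), where θ₁, θ₂ are the angles from the perpendicular to each end.
The perpendicular from the point meets the wire at its midpoint, so each end is L/2 = 0.04365 m away along the wire.
sinθ₁ = 0.04365/√(0.04365²+0.0333²) = 0.7951; sinθ₂ = 0.04365/√(0.04365²+0.0333²) = 0.7951.
B = (4π×10⁻⁷ × 2.47) / (4π × 0.0333) × (0.7951 + 0.7951) = 1.18×10⁻⁵ T.

B ≈ 11.8 μT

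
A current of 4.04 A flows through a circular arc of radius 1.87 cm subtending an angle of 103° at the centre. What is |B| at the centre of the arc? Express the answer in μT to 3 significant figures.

The Biot–Savart field of a circular arc at its centre is B = μ₀Iφ/(4πR), with φ = 1.798 rad.
B = (4π×10⁻⁷ × 4.04 × 1.798) / (4π × 0.0187) = 3.88×10⁻⁵ T.

B ≈ 38.8 μT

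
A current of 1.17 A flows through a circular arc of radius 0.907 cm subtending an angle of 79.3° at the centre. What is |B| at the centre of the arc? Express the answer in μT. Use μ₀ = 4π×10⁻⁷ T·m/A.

B ≈ 17.9 μT

The Biot–Savart field of a circular arc at its centre is B = μ₀Iφ/(4πR), with φ = 1.384 rad.
B = (4π×10⁻⁷ × 1.17 × 1.384) / (4π × 0.00907) = 1.79×10⁻⁵ T.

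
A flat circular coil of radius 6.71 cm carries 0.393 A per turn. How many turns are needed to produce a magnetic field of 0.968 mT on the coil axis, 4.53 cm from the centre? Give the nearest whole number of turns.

N = 462

For an N-turn coil, B = Nμ₀IR²/[2(R²+z²)^(3/2)]. A single turn gives B₁ = 2.10×10⁻⁶ T with R = 0.0671 m, z = 0.0453 m.
N = B/B₁ = 9.68×10⁻⁴ / 2.10×10⁻⁶ = 462.03.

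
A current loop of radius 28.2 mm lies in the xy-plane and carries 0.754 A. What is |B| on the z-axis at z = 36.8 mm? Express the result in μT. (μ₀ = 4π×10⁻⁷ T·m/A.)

On the axis of a circular loop, B = μ₀IR² / [2(R²+z²)^(3/2)].
R² + z² = (0.0282)² + (0.0368)² = 0.002149 m², and (R²+z²)^(3/2) = 9.97×10⁻⁵ m³.
B = (4π×10⁻⁷ × 0.754 × 0.0007952) / (2 × 9.97×10⁻⁵) = 3.78×10⁻⁶ T.

B ≈ 3.78 μT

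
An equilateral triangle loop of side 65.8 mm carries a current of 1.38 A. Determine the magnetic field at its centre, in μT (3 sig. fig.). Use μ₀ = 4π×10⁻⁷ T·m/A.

B ≈ 37.8 μT

Each side is a finite straight segment at perpendicular distance d = a/(2 tan(π/3)) = 0.01899 m from the centre, with end-angles ±π/3.
One side contributes B₁ = (μ₀I/4πd)·2 sin(π/3) = 1.26×10⁻⁵ T.
All 3 sides add in the same direction: B = 3 × 1.26×10⁻⁵ = 3.78×10⁻⁵ T.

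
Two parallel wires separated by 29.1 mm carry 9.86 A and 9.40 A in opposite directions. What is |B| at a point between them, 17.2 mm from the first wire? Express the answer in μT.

Each long wire gives B = μ₀I/(2πd). Distances are d₁ = 0.0172 m and d₂ = 0.0119 m.
B₁ = 1.15×10⁻⁴ T, B₂ = 1.58×10⁻⁴ T.
Between antiparallel currents both contributions point the same way, so they add. B = B₁ + B₂ = 1.15×10⁻⁴ + 1.58×10⁻⁴ = 2.73×10⁻⁴ T.

B ≈ 273 μT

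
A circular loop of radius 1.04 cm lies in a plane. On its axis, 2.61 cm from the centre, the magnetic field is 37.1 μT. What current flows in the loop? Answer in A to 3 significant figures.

On the axis of a loop, B = μ₀IR²/[2(R²+z²)^(3/2)], so I = 2B(R²+z²)^(3/2)/(μ₀R²).
R² + z² = 0.0001082 + 0.0006812 = 0.0007894 m²; raised to 3/2 gives 2.22×10⁻⁵ m³.
I = 2 × 3.71×10⁻⁵ × 2.22×10⁻⁵ / (1.26×10⁻⁶ × 0.0001082) = 12.1 A.

I ≈ 12.1 A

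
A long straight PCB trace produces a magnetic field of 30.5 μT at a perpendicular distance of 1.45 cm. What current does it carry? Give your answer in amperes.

I ≈ 2.21 A

For a long straight wire B = μ₀I/(2πd), so I = 2πdB/μ₀.
I = 2π × 0.0145 × 3.05×10⁻⁵ / (4π×10⁻⁷) = 2.21 A.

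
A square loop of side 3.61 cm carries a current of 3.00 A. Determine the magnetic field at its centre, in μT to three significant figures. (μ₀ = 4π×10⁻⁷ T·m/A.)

Each side is a finite straight segment at perpendicular distance d = a/(2 tan(π/4)) = 0.01805 m from the centre, with end-angles ±π/4.
One side contributes B₁ = (μ₀I/4πd)·2 sin(π/4) = 2.35×10⁻⁵ T.
All 4 sides add in the same direction: B = 4 × 2.35×10⁻⁵ = 9.40×10⁻⁵ T.

B ≈ 94.0 μT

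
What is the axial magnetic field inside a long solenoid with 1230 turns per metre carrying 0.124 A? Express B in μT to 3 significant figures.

Inside a long solenoid, B = μ₀nI with n = 1230 turns/m.
B = 4π×10⁻⁷ × 1230 × 0.124 = 1.92×10⁻⁴ T.

B ≈ 192 μT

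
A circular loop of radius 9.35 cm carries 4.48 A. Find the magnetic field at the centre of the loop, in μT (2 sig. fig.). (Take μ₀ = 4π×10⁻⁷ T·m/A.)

B ≈ 30 μT

At the centre of a circular loop the Biot–Savart law gives B = μ₀I/(2R).
B = (4π×10⁻⁷ × 4.48) / (2 × 0.0935) = 3.01×10⁻⁵ T.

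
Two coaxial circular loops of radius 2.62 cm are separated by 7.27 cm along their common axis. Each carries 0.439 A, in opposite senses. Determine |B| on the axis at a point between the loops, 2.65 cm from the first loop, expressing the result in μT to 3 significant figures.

Each loop contributes B = μ₀IR²/[2(R²+z²)^(3/2)] on the axis, with z measured from that loop.
Loop 1 (z = 0.0265 m): B₁ = 3.66×10⁻⁶ T. Loop 2 (z = 0.0462 m): B₂ = 1.26×10⁻⁶ T.
The fields oppose: B = |B₁ − B₂| = 2.40×10⁻⁶ T.

B ≈ 2.40 μT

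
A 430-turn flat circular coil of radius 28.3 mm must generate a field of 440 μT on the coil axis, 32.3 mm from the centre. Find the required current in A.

For an N-turn coil, B = Nμ₀IR²/[2(R²+z²)^(3/2)] with R = 0.0283 m, z = 0.0323 m, so I = 2B(R²+z²)^(3/2)/(Nμ₀R²) = 2 × 4.40×10⁻⁴ × 7.92×10⁻⁵ / (430 × 4π×10⁻⁷ × 0.0008009) = 0.161 A.

I ≈ 0.161 A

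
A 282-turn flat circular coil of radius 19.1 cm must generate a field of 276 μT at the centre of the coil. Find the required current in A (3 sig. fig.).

I ≈ 0.298 A

For an N-turn coil, B = Nμ₀I/(2R) with R = 0.191 m, so I = 2RB/(Nμ₀) = 2 × 0.191 × 2.76×10⁻⁴ / (282 × 4π×10⁻⁷) = 0.298 A.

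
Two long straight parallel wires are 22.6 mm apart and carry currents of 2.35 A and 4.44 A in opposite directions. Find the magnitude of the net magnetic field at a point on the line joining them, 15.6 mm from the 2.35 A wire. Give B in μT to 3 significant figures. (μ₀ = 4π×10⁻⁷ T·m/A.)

B ≈ 157 μT

Each long wire gives B = μ₀I/(2πd). Distances are d₁ = 0.0156 m and d₂ = 0.007 m.
B₁ = 3.01×10⁻⁵ T, B₂ = 1.27×10⁻⁴ T.
Between antiparallel currents both contributions point the same way, so they add. B = B₁ + B₂ = 3.01×10⁻⁵ + 1.27×10⁻⁴ = 1.57×10⁻⁴ T.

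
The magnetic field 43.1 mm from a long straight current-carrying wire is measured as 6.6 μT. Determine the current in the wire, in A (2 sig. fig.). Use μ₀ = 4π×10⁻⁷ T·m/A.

For a long straight wire B = μ₀I/(2πd), so I = 2πdB/μ₀.
I = 2π × 0.0431 × 6.60×10⁻⁶ / (4π×10⁻⁷) = 1.42 A.

I ≈ 1.4 A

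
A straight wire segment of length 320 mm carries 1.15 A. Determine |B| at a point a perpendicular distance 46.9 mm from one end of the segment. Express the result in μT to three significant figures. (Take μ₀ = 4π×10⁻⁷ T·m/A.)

For a finite straight segment, B = (μ₀I/4πd)(sinθ₁ + sinθ₂), where θ₁, θ₂ are the angles from the perpendicular to each end.
The perpendicular foot is at one end, so the two end-offsets along the wire are 0 and L = 0.32 m.
sinθ₁ = 0/√(0²+0.0469²) = 0.0000; sinθ₂ = 0.32/√(0.32²+0.0469²) = 0.9894.
B = (4π×10⁻⁷ × 1.15) / (4π × 0.0469) × (0.0000 + 0.9894) = 2.43×10⁻⁶ T.

B ≈ 2.43 μT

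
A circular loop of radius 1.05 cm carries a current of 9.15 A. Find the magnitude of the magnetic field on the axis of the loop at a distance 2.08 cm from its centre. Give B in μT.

On the axis of a circular loop, B = μ₀IR² / [2(R²+z²)^(3/2)].
R² + z² = (0.0105)² + (0.0208)² = 0.0005429 m², and (R²+z²)^(3/2) = 1.26×10⁻⁵ m³.
B = (4π×10⁻⁷ × 9.15 × 0.0001103) / (2 × 1.26×10⁻⁵) = 5.01×10⁻⁵ T.

B ≈ 50.1 μT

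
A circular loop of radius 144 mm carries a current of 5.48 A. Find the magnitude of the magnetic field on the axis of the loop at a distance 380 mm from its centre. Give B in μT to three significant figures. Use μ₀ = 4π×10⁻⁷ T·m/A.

On the axis of a circular loop, B = μ₀IR² / [2(R²+z²)^(3/2)].
R² + z² = (0.144)² + (0.38)² = 0.1651 m², and (R²+z²)^(3/2) = 6.71×10⁻² m³.
B = (4π×10⁻⁷ × 5.48 × 0.02074) / (2 × 6.71×10⁻²) = 1.06×10⁻⁶ T.

B ≈ 1.06 μT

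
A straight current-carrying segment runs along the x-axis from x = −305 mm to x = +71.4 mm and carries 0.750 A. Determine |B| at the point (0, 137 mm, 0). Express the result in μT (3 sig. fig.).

For a finite straight segment, B = (μ₀I/4πd)(sinθ₁ + sinθ₂), where θ₁, θ₂ are the angles from the perpendicular to each end.
The perpendicular distance is d = 0.137 m; the end-offsets along the wire are a = 0.305 m and b = 0.0714 m.
sinθ₁ = 0.305/√(0.305²+0.137²) = 0.9122; sinθ₂ = 0.0714/√(0.0714²+0.137²) = 0.4622.
B = (4π×10⁻⁷ × 0.750) / (4π × 0.137) × (0.9122 + 0.4622) = 7.52×10⁻⁷ T.

B ≈ 0.752 μT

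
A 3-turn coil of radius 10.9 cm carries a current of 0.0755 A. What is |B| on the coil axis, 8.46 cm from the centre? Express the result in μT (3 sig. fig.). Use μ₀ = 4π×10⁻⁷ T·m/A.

For an N-turn flat coil, B = Nμ₀IR²/[2(R²+z²)^(3/2)] with R = 0.109 m, z = 0.0846 m.
B = 3 × 2.15×10⁻⁷ T = 6.44×10⁻⁷ T.

B ≈ 0.644 μT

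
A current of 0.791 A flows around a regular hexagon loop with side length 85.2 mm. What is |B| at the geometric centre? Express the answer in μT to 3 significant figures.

B ≈ 6.43 μT

Each side is a finite straight segment at perpendicular distance d = a/(2 tan(π/6)) = 0.07379 m from the centre, with end-angles ±π/6.
One side contributes B₁ = (μ₀I/4πd)·2 sin(π/6) = 1.07×10⁻⁶ T.
All 6 sides add in the same direction: B = 6 × 1.07×10⁻⁶ = 6.43×10⁻⁶ T.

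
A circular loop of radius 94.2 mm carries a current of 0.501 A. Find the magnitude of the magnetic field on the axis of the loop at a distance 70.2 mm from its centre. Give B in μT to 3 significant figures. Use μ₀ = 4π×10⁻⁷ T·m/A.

On the axis of a circular loop, B = μ₀IR² / [2(R²+z²)^(3/2)].
R² + z² = (0.0942)² + (0.0702)² = 0.0138 m², and (R²+z²)^(3/2) = 1.62×10⁻³ m³.
B = (4π×10⁻⁷ × 0.501 × 0.008874) / (2 × 1.62×10⁻³) = 1.72×10⁻⁶ T.

B ≈ 1.72 μT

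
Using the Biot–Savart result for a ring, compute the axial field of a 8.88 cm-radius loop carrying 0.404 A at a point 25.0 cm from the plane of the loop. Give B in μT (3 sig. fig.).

On the axis of a circular loop, B = μ₀IR² / [2(R²+z²)^(3/2)].
R² + z² = (0.0888)² + (0.25)² = 0.07039 m², and (R²+z²)^(3/2) = 1.87×10⁻² m³.
B = (4π×10⁻⁷ × 0.404 × 0.007885) / (2 × 1.87×10⁻²) = 1.07×10⁻⁷ T.

B ≈ 0.107 μT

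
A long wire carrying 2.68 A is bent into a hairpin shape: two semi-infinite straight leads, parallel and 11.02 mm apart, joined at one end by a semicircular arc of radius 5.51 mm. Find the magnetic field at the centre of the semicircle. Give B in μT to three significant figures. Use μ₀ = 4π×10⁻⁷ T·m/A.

The semicircular arc contributes B_arc = μ₀I·π/(4πR) = μ₀I/(4R) = 1.53×10⁻⁴ T.
Each semi-infinite lead is at perpendicular distance R = 0.00551 m from the centre, with the perpendicular foot at its near end, so it contributes μ₀I/(4πR); both point the same way, together 9.73×10⁻⁵ T.
Arc and leads all point the same direction: B = 1.53×10⁻⁴ + 9.73×10⁻⁵ = 2.50×10⁻⁴ T.

B ≈ 250 μT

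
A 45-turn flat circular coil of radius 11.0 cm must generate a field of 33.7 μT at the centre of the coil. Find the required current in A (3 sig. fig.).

For an N-turn coil, B = Nμ₀I/(2R) with R = 0.11 m, so I = 2RB/(Nμ₀) = 2 × 0.11 × 3.37×10⁻⁵ / (45 × 4π×10⁻⁷) = 0.131 A.

I ≈ 0.131 A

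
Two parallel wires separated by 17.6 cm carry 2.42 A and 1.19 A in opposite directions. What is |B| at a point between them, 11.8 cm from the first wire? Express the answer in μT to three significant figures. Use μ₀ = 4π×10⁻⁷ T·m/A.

B ≈ 8.21 μT

Each long wire gives B = μ₀I/(2πd). Distances are d₁ = 0.118 m and d₂ = 0.058 m.
B₁ = 4.10×10⁻⁶ T, B₂ = 4.10×10⁻⁶ T.
Between antiparallel currents both contributions point the same way, so they add. B = B₁ + B₂ = 4.10×10⁻⁶ + 4.10×10⁻⁶ = 8.21×10⁻⁶ T.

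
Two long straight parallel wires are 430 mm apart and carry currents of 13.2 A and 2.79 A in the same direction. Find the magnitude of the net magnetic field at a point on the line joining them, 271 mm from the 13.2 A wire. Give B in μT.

Each long wire gives B = μ₀I/(2πd). Distances are d₁ = 0.271 m and d₂ = 0.159 m.
B₁ = 9.74×10⁻⁶ T, B₂ = 3.51×10⁻⁶ T.
Between parallel currents the two contributions point in opposite directions, so they subtract. B = |B₁ − B₂| = |9.74×10⁻⁶ − 3.51×10⁻⁶| = 6.23×10⁻⁶ T.

B ≈ 6.23 μT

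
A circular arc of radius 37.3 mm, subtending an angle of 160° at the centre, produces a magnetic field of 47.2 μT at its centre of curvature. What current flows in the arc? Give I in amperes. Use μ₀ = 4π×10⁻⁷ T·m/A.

I ≈ 6.30 A

For a circular arc, B = μ₀Iφ/(4πR) with φ in radians; here φ = 2.793 rad.
So I = 4πRB/(μ₀φ) = 4π × 0.0373 × 4.72×10⁻⁵ / (4π×10⁻⁷ × 2.793) = 6.30 A.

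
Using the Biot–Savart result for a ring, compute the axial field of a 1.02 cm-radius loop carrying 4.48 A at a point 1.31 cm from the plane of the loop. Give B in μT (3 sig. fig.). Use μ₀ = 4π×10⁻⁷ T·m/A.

On the axis of a circular loop, B = μ₀IR² / [2(R²+z²)^(3/2)].
R² + z² = (0.0102)² + (0.0131)² = 0.0002757 m², and (R²+z²)^(3/2) = 4.58×10⁻⁶ m³.
B = (4π×10⁻⁷ × 4.48 × 0.000104) / (2 × 4.58×10⁻⁶) = 6.40×10⁻⁵ T.

B ≈ 64.0 μT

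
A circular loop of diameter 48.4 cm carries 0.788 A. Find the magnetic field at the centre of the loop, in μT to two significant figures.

B ≈ 2.0 μT

At the centre of a circular loop the Biot–Savart law gives B = μ₀I/(2R) (so R = 0.242 m).
B = (4π×10⁻⁷ × 0.788) / (2 × 0.242) = 2.05×10⁻⁶ T.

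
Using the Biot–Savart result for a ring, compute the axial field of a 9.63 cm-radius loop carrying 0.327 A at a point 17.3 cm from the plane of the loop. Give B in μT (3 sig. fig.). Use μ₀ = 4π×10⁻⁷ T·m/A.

On the axis of a circular loop, B = μ₀IR² / [2(R²+z²)^(3/2)].
R² + z² = (0.0963)² + (0.173)² = 0.0392 m², and (R²+z²)^(3/2) = 7.76×10⁻³ m³.
B = (4π×10⁻⁷ × 0.327 × 0.009274) / (2 × 7.76×10⁻³) = 2.45×10⁻⁷ T.

B ≈ 0.245 μT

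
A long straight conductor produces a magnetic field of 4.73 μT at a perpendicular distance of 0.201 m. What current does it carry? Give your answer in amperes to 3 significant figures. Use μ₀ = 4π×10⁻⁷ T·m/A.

For a long straight wire B = μ₀I/(2πd), so I = 2πdB/μ₀.
I = 2π × 0.201 × 4.73×10⁻⁶ / (4π×10⁻⁷) = 4.75 A.

I ≈ 4.75 A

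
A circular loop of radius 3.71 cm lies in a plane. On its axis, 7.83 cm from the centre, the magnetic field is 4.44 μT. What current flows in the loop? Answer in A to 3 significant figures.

I ≈ 3.34 A

On the axis of a loop, B = μ₀IR²/[2(R²+z²)^(3/2)], so I = 2B(R²+z²)^(3/2)/(μ₀R²).
R² + z² = 0.001376 + 0.006131 = 0.007507 m²; raised to 3/2 gives 6.50×10⁻⁴ m³.
I = 2 × 4.44×10⁻⁶ × 6.50×10⁻⁴ / (1.26×10⁻⁶ × 0.001376) = 3.34 A.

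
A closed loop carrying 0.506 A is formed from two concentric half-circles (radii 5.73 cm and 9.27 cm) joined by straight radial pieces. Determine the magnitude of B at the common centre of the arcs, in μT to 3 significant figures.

B ≈ 1.06 μT

The radial connectors point toward the centre, so dl × r̂ = 0 and they contribute nothing.
Each semicircle gives μ₀I/(4R): inner arc 2.77×10⁻⁶ T, outer arc 1.71×10⁻⁶ T.
The two arcs carry current in opposite angular senses, so their fields oppose: B = |2.77×10⁻⁶ − 1.71×10⁻⁶| = 1.06×10⁻⁶ T.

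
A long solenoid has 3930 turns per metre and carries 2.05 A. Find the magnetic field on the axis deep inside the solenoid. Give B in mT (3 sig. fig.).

Inside a long solenoid, B = μ₀nI with n = 3930 turns/m.
B = 4π×10⁻⁷ × 3930 × 2.05 = 1.01×10⁻² T.

B ≈ 10.1 mT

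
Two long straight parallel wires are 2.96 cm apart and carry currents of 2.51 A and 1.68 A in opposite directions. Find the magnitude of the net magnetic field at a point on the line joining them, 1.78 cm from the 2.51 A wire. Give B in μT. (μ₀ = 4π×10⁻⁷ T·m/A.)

B ≈ 56.7 μT

Each long wire gives B = μ₀I/(2πd). Distances are d₁ = 0.0178 m and d₂ = 0.0118 m.
B₁ = 2.82×10⁻⁵ T, B₂ = 2.85×10⁻⁵ T.
Between antiparallel currents both contributions point the same way, so they add. B = B₁ + B₂ = 2.82×10⁻⁵ + 2.85×10⁻⁵ = 5.67×10⁻⁵ T.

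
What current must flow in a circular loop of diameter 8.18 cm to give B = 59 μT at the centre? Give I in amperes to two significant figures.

I ≈ 3.8 A

At the centre of a circular loop B = μ₀I/(2R), so I = 2RB/μ₀.
With R = 0.0409 m, I = 2 × 0.0409 × 5.90×10⁻⁵ / (4π×10⁻⁷) = 3.84 A.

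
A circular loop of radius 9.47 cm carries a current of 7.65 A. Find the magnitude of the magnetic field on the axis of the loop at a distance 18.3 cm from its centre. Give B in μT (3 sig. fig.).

On the axis of a circular loop, B = μ₀IR² / [2(R²+z²)^(3/2)].
R² + z² = (0.0947)² + (0.183)² = 0.04246 m², and (R²+z²)^(3/2) = 8.75×10⁻³ m³.
B = (4π×10⁻⁷ × 7.65 × 0.008968) / (2 × 8.75×10⁻³) = 4.93×10⁻⁶ T.

B ≈ 4.93 μT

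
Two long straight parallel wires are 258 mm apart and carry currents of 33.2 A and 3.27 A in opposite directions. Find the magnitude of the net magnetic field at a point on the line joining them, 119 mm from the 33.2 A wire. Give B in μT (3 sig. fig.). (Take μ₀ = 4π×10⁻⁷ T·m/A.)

Each long wire gives B = μ₀I/(2πd). Distances are d₁ = 0.119 m and d₂ = 0.139 m.
B₁ = 5.58×10⁻⁵ T, B₂ = 4.71×10⁻⁶ T.
Between antiparallel currents both contributions point the same way, so they add. B = B₁ + B₂ = 5.58×10⁻⁵ + 4.71×10⁻⁶ = 6.05×10⁻⁵ T.

B ≈ 60.5 μT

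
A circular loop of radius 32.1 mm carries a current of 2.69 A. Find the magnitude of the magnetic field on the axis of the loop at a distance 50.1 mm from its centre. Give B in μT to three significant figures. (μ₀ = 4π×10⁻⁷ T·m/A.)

On the axis of a circular loop, B = μ₀IR² / [2(R²+z²)^(3/2)].
R² + z² = (0.0321)² + (0.0501)² = 0.00354 m², and (R²+z²)^(3/2) = 2.11×10⁻⁴ m³.
B = (4π×10⁻⁷ × 2.69 × 0.00103) / (2 × 2.11×10⁻⁴) = 8.27×10⁻⁶ T.

B ≈ 8.27 μT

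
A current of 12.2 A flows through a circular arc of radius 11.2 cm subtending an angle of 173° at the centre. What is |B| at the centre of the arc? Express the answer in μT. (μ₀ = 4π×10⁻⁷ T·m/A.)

The Biot–Savart field of a circular arc at its centre is B = μ₀Iφ/(4πR), with φ = 3.019 rad.
B = (4π×10⁻⁷ × 12.2 × 3.019) / (4π × 0.112) = 3.29×10⁻⁵ T.

B ≈ 32.9 μT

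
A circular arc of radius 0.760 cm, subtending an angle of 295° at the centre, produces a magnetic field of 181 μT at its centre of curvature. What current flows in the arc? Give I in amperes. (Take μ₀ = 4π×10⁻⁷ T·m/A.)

For a circular arc, B = μ₀Iφ/(4πR) with φ in radians; here φ = 5.149 rad.
So I = 4πRB/(μ₀φ) = 4π × 0.0076 × 1.81×10⁻⁴ / (4π×10⁻⁷ × 5.149) = 2.67 A.

I ≈ 2.67 A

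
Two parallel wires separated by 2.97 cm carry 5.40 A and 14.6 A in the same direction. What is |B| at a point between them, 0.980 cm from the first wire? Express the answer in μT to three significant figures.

B ≈ 36.5 μT

Each long wire gives B = μ₀I/(2πd). Distances are d₁ = 0.0098 m and d₂ = 0.0199 m.
B₁ = 1.10×10⁻⁴ T, B₂ = 1.47×10⁻⁴ T.
Between parallel currents the two contributions point in opposite directions, so they subtract. B = |B₁ − B₂| = |1.10×10⁻⁴ − 1.47×10⁻⁴| = 3.65×10⁻⁵ T.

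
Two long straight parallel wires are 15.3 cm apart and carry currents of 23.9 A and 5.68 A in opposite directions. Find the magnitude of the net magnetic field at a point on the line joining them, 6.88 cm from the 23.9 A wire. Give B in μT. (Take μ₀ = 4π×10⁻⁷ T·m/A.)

Each long wire gives B = μ₀I/(2πd). Distances are d₁ = 0.0688 m and d₂ = 0.0842 m.
B₁ = 6.95×10⁻⁵ T, B₂ = 1.35×10⁻⁵ T.
Between antiparallel currents both contributions point the same way, so they add. B = B₁ + B₂ = 6.95×10⁻⁵ + 1.35×10⁻⁵ = 8.30×10⁻⁵ T.

B ≈ 83.0 μT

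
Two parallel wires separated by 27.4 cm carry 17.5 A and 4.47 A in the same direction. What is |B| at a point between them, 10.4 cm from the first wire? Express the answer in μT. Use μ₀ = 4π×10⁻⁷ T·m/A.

Each long wire gives B = μ₀I/(2πd). Distances are d₁ = 0.104 m and d₂ = 0.17 m.
B₁ = 3.37×10⁻⁵ T, B₂ = 5.26×10⁻⁶ T.
Between parallel currents the two contributions point in opposite directions, so they subtract. B = |B₁ − B₂| = |3.37×10⁻⁵ − 5.26×10⁻⁶| = 2.84×10⁻⁵ T.

B ≈ 28.4 μT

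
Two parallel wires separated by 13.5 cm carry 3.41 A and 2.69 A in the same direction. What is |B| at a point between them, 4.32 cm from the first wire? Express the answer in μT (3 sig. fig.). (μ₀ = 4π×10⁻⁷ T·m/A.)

B ≈ 9.93 μT

Each long wire gives B = μ₀I/(2πd). Distances are d₁ = 0.0432 m and d₂ = 0.0918 m.
B₁ = 1.58×10⁻⁵ T, B₂ = 5.86×10⁻⁶ T.
Between parallel currents the two contributions point in opposite directions, so they subtract. B = |B₁ − B₂| = |1.58×10⁻⁵ − 5.86×10⁻⁶| = 9.93×10⁻⁶ T.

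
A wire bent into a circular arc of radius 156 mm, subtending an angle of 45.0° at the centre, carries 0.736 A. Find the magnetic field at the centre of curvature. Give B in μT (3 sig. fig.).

B ≈ 0.371 μT

The Biot–Savart field of a circular arc at its centre is B = μ₀Iφ/(4πR), with φ = 0.7854 rad.
B = (4π×10⁻⁷ × 0.736 × 0.7854) / (4π × 0.156) = 3.71×10⁻⁷ T.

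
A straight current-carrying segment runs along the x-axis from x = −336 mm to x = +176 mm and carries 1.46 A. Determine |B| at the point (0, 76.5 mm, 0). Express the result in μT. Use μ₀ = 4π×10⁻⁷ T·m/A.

B ≈ 3.61 μT

For a finite straight segment, B = (μ₀I/4πd)(sinθ₁ + sinθ₂), where θ₁, θ₂ are the angles from the perpendicular to each end.
The perpendicular distance is d = 0.0765 m; the end-offsets along the wire are a = 0.336 m and b = 0.176 m.
sinθ₁ = 0.336/√(0.336²+0.0765²) = 0.9750; sinθ₂ = 0.176/√(0.176²+0.0765²) = 0.9171.
B = (4π×10⁻⁷ × 1.46) / (4π × 0.0765) × (0.9750 + 0.9171) = 3.61×10⁻⁶ T.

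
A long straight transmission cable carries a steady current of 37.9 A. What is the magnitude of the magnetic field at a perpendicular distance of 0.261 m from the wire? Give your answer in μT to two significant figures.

B ≈ 29 μT

For an infinitely long straight wire, B = μ₀I/(2πd).
B = (4π×10⁻⁷ × 37.9) / (2π × 0.261) = 2.90×10⁻⁵ T.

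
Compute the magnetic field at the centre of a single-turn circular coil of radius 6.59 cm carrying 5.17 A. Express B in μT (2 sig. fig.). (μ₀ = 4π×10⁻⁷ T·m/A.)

At the centre of a circular loop the Biot–Savart law gives B = μ₀I/(2R).
B = (4π×10⁻⁷ × 5.17) / (2 × 0.0659) = 4.93×10⁻⁵ T.

B ≈ 49 μT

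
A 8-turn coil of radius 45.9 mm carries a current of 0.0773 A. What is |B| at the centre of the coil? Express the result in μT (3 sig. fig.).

For an N-turn flat coil, B = Nμ₀I/(2R) with R = 0.0459 m.
B = 8 × 1.06×10⁻⁶ T = 8.47×10⁻⁶ T.

B ≈ 8.47 μT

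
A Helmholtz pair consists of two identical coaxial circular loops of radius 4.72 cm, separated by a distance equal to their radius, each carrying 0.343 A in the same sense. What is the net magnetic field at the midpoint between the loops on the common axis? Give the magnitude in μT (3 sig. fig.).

Each loop contributes B = μ₀IR²/[2(R²+z²)^(3/2)] on the axis, with z measured from that loop.
Loop 1 (z = 0.0236 m): B₁ = 3.27×10⁻⁶ T. Loop 2 (z = 0.0236 m): B₂ = 3.27×10⁻⁶ T.
The fields add: B = B₁ + B₂ = 6.53×10⁻⁶ T.

B ≈ 6.53 μT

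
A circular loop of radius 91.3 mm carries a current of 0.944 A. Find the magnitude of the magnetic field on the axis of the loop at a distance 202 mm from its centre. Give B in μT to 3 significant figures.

B ≈ 0.454 μT

On the axis of a circular loop, B = μ₀IR² / [2(R²+z²)^(3/2)].
R² + z² = (0.0913)² + (0.202)² = 0.04914 m², and (R²+z²)^(3/2) = 1.09×10⁻² m³.
B = (4π×10⁻⁷ × 0.944 × 0.008336) / (2 × 1.09×10⁻²) = 4.54×10⁻⁷ T.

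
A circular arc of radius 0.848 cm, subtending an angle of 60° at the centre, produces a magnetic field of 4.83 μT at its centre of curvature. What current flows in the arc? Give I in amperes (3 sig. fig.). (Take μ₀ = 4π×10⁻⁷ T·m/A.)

I ≈ 0.391 A

For a circular arc, B = μ₀Iφ/(4πR) with φ in radians; here φ = 1.047 rad.
So I = 4πRB/(μ₀φ) = 4π × 0.00848 × 4.83×10⁻⁶ / (4π×10⁻⁷ × 1.047) = 0.391 A.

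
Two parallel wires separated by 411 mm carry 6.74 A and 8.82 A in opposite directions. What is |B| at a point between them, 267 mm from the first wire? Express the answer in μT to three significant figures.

B ≈ 17.3 μT

Each long wire gives B = μ₀I/(2πd). Distances are d₁ = 0.267 m and d₂ = 0.144 m.
B₁ = 5.05×10⁻⁶ T, B₂ = 1.22×10⁻⁵ T.
Between antiparallel currents both contributions point the same way, so they add. B = B₁ + B₂ = 5.05×10⁻⁶ + 1.22×10⁻⁵ = 1.73×10⁻⁵ T.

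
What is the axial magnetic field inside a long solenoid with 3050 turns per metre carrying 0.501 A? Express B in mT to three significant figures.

Inside a long solenoid, B = μ₀nI with n = 3050 turns/m.
B = 4π×10⁻⁷ × 3050 × 0.501 = 1.92×10⁻³ T.

B ≈ 1.92 mT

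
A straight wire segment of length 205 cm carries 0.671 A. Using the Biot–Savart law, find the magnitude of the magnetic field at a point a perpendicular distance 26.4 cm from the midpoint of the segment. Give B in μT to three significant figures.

B ≈ 0.492 μT

For a finite straight segment, B = (μ₀I/4πd)(sinθ₁ + sinθ₂), where θ₁, θ₂ are the angles from the perpendicular to each end.
The perpendicular from the point meets the wire at its midpoint, so each end is L/2 = 1.025 m away along the wire.
sinθ₁ = 1.025/√(1.025²+0.264²) = 0.9684; sinθ₂ = 1.025/√(1.025²+0.264²) = 0.9684.
B = (4π×10⁻⁷ × 0.671) / (4π × 0.264) × (0.9684 + 0.9684) = 4.92×10⁻⁷ T.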